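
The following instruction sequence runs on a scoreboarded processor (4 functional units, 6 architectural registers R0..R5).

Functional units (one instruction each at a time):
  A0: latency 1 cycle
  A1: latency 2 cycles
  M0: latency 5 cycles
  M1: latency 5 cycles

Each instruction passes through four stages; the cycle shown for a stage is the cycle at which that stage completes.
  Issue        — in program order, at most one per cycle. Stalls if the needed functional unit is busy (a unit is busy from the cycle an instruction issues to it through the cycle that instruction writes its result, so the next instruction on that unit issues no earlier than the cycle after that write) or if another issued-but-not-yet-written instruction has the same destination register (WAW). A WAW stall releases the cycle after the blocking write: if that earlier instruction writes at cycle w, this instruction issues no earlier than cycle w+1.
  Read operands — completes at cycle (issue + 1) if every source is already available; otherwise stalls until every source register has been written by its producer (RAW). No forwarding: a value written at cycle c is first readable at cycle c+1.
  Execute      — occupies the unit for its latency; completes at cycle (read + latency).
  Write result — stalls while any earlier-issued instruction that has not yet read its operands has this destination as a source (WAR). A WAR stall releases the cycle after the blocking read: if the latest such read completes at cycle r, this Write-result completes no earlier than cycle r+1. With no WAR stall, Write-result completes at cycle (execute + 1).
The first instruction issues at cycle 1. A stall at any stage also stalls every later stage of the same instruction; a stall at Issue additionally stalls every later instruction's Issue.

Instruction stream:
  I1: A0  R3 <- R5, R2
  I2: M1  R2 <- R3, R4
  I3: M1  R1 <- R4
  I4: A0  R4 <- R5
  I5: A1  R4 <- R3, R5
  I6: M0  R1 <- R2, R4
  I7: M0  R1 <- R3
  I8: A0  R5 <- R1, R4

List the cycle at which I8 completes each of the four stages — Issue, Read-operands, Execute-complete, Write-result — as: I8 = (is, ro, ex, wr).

1) issue 1, read 2, done 3, write 4
2) issue 2, read 5, done 10, write 11  <RAW R3: wait I1 write@4>
3) issue 12, read 13, done 18, write 19  <struct: M1 busy until I2 writes@11>
4) issue 13, read 14, done 15, write 16
5) issue 17, read 18, done 20, write 21  <WAW R4: wait I4 write@16>
6) issue 20, read 22, done 27, write 28  <WAW R1: wait I3 write@19 / RAW R4: wait I5 write@21>
7) issue 29, read 30, done 35, write 36  <struct: M0 busy until I6 writes@28>
8) issue 30, read 37, done 38, write 39  <RAW R1: wait I7 write@36>

I8 = (30, 37, 38, 39)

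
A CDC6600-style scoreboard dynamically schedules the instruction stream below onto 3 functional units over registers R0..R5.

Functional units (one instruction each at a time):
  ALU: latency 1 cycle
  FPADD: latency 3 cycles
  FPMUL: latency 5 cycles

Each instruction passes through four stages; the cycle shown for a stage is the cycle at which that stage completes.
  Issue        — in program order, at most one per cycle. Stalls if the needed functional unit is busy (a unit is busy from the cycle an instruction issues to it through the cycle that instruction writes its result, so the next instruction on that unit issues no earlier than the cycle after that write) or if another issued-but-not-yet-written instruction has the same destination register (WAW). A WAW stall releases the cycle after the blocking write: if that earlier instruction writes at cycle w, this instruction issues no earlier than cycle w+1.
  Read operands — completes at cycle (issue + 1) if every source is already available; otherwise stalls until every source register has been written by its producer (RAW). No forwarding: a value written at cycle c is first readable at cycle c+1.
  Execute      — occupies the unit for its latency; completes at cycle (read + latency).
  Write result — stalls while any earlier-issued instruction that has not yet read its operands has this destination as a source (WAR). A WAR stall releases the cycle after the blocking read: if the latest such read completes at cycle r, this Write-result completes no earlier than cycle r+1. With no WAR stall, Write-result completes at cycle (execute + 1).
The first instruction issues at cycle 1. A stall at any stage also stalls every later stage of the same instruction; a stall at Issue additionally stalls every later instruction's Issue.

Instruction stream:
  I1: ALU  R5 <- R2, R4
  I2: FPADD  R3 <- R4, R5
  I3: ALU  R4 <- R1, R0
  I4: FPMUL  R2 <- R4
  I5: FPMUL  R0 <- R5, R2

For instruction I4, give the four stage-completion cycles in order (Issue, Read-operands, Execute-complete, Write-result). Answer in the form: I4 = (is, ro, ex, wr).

I4 = (6, 9, 14, 15)

  I1 | 1 | 2 | 3 | 4
  I2 | 2 | 5 | 8 | 9   RAW R5: wait I1 write@4
  I3 | 5 | 6 | 7 | 8   struct: ALU busy until I1 writes@4
  I4 | 6 | 9 | 14 | 15   RAW R4: wait I3 write@8
  I5 | 16 | 17 | 22 | 23   struct: FPMUL busy until I4 writes@15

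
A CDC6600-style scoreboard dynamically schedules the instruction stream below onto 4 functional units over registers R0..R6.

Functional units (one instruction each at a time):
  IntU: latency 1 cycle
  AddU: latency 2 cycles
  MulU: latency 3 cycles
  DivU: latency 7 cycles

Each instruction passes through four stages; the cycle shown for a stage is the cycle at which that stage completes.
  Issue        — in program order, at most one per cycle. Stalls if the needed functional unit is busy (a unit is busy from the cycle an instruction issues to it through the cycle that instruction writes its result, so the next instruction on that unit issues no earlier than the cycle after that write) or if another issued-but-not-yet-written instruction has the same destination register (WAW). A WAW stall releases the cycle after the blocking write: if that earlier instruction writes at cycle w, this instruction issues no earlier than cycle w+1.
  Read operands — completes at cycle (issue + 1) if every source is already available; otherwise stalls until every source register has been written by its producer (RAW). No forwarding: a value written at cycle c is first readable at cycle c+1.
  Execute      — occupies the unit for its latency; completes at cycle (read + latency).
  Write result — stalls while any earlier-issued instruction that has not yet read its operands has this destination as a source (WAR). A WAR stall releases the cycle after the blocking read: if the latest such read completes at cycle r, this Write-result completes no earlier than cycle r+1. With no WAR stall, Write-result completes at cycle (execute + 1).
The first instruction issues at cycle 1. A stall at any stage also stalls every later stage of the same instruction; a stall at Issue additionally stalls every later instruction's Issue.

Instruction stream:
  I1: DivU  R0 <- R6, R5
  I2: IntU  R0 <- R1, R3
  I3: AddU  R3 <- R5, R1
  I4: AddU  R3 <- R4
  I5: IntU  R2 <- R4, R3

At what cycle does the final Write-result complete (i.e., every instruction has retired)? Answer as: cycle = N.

I1 -> (1, 2, 9, 10)
I2 -> (11, 12, 13, 14)  // WAW R0: wait I1 write@10
I3 -> (12, 13, 15, 16)
I4 -> (17, 18, 20, 21)  // struct: AddU busy until I3 writes@16
I5 -> (18, 22, 23, 24)  // RAW R3: wait I4 write@21

cycle = 24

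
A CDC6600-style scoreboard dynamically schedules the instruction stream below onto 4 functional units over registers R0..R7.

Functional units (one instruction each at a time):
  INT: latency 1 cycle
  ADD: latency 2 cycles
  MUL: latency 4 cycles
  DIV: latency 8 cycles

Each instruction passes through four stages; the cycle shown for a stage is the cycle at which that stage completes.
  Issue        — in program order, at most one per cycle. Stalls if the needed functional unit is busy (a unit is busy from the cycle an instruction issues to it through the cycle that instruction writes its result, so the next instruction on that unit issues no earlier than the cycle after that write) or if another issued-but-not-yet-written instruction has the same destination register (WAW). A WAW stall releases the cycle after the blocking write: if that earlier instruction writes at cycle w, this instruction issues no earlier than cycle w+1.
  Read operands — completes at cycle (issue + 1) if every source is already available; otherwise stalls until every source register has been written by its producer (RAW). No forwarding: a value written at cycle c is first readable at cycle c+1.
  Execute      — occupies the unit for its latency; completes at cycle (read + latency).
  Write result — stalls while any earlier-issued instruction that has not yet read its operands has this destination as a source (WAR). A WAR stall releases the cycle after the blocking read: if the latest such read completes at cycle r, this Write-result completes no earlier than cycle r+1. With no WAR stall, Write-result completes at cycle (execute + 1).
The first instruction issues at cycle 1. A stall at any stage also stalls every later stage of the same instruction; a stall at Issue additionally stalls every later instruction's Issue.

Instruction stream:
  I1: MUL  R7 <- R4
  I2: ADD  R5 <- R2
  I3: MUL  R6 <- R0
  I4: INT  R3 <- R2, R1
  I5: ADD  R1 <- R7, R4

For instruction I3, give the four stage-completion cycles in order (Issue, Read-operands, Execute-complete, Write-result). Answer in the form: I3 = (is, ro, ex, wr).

[1] issue I1 (MUL)
[2] I1 read-ops | issue I2 (ADD)
[3] I2 read-ops
[5] I2 finished on ADD
[6] I1 finished on MUL | I2→R5
[7] I1→R7
[8] issue I3 (MUL)
[9] I3 read-ops | issue I4 (INT)
[10] I4 read-ops | issue I5 (ADD)
[11] I4 finished on INT | I5 read-ops
[12] I4→R3
[13] I3 finished on MUL | I5 finished on ADD
[14] I3→R6 | I5→R1

I3 = (8, 9, 13, 14)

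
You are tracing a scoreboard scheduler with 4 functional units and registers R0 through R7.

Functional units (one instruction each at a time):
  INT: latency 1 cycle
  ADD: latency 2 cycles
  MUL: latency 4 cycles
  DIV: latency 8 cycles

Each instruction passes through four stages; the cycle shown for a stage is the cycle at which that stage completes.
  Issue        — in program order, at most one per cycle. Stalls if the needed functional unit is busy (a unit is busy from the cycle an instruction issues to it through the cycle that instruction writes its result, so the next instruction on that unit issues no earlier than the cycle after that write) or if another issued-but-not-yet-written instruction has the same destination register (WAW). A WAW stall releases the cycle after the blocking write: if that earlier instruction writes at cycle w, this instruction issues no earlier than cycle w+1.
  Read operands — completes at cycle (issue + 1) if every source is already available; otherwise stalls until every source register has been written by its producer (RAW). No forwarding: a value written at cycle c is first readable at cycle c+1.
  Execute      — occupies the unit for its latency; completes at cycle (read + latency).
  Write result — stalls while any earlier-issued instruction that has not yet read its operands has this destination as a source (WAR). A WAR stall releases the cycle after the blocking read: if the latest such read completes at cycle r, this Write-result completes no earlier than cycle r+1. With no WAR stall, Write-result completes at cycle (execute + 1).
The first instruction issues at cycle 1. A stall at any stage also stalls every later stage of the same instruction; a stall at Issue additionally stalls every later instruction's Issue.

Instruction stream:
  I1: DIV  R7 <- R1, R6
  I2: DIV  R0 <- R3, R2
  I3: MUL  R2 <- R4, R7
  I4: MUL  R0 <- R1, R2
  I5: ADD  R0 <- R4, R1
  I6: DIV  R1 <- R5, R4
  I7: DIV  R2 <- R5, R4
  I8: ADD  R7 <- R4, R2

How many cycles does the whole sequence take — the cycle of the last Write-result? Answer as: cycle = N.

[I1] 1/2/10/11
[I2] 12/13/21/22  (struct: DIV busy until I1 writes@11)
[I3] 13/14/18/19
[I4] 23/24/28/29  (WAW R0: wait I2 write@22)
[I5] 30/31/33/34  (WAW R0: wait I4 write@29)
[I6] 31/32/40/41
[I7] 42/43/51/52  (struct: DIV busy until I6 writes@41)
[I8] 43/53/55/56  (RAW R2: wait I7 write@52)

cycle = 56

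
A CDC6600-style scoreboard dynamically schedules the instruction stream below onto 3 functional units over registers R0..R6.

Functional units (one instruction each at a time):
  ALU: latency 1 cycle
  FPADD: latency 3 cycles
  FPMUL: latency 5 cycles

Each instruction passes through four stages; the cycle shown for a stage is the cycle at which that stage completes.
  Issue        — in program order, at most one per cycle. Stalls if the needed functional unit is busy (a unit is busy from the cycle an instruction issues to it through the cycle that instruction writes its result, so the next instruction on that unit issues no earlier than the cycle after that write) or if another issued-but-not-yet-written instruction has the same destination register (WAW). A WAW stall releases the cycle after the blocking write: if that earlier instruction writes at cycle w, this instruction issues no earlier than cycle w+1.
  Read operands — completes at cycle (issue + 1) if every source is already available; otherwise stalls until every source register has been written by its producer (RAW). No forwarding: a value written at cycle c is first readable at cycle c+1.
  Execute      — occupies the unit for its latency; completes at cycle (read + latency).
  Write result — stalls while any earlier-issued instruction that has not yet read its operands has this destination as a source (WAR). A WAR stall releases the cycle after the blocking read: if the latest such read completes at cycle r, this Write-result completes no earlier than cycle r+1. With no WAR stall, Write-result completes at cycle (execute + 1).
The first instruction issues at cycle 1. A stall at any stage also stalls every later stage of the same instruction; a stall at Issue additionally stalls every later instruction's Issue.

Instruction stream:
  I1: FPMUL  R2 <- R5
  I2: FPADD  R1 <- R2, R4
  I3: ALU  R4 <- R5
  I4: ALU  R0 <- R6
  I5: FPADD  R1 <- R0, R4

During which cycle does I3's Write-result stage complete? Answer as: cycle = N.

cycle = 10

1) issue 1, read 2, done 7, write 8
2) issue 2, read 9, done 12, write 13  <RAW R2: wait I1 write@8>
3) issue 3, read 4, done 5, write 10  <WAR R4: wait I2 read@9>
4) issue 11, read 12, done 13, write 14  <struct: ALU busy until I3 writes@10>
5) issue 14, read 15, done 18, write 19  <struct: FPADD busy until I2 writes@13>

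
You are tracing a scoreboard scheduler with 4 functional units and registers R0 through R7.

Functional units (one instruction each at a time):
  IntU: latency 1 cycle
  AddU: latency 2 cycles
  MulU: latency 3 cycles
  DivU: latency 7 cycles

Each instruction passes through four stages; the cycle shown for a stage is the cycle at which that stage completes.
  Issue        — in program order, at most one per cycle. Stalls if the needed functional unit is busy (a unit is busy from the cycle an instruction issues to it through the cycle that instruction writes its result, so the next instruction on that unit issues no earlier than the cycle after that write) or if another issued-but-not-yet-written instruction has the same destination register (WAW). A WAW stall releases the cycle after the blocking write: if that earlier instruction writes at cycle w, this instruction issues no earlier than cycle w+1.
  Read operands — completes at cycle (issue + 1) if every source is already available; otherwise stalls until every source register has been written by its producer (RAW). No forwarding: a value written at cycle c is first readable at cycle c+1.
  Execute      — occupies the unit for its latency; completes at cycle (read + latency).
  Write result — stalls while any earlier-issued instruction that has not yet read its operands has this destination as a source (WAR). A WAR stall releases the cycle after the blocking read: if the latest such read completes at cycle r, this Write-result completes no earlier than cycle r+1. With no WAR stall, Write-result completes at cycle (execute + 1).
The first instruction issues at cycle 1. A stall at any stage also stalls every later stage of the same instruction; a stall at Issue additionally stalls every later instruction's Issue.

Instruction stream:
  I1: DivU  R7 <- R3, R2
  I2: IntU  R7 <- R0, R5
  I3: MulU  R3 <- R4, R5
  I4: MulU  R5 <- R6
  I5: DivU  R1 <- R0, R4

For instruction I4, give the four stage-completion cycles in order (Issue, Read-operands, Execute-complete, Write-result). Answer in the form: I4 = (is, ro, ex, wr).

I4 = (18, 19, 22, 23)

[1] issue I1 (DivU)
[2] I1 read-ops
[9] I1 finished on DivU
[10] I1→R7
[11] issue I2 (IntU)
[12] I2 read-ops | issue I3 (MulU)
[13] I2 finished on IntU | I3 read-ops
[14] I2→R7
[16] I3 finished on MulU
[17] I3→R3
[18] issue I4 (MulU)
[19] I4 read-ops | issue I5 (DivU)
[20] I5 read-ops
[22] I4 finished on MulU
[23] I4→R5
[27] I5 finished on DivU
[28] I5→R1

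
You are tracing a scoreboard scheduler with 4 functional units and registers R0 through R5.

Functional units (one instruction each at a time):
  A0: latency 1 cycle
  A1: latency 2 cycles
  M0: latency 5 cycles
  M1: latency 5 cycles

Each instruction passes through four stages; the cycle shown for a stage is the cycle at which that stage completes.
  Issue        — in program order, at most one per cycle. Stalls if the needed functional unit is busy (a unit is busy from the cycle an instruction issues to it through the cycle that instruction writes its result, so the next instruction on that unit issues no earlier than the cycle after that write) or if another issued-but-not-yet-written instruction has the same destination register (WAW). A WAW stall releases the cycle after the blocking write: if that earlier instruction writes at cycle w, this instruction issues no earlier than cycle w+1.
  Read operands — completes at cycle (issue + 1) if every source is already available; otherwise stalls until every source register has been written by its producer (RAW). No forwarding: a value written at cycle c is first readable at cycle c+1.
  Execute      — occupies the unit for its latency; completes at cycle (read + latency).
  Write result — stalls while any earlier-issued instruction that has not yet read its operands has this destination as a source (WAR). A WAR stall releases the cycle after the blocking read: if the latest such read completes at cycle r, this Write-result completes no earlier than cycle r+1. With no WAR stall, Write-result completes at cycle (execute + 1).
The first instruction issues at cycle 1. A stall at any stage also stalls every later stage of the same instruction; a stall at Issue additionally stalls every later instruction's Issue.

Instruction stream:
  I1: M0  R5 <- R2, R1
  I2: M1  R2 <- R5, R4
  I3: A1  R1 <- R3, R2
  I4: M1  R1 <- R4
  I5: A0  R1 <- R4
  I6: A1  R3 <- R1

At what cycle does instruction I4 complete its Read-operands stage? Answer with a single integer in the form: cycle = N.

  I1 | 1 | 2 | 7 | 8
  I2 | 2 | 9 | 14 | 15   RAW R5: wait I1 write@8
  I3 | 3 | 16 | 18 | 19   RAW R2: wait I2 write@15
  I4 | 20 | 21 | 26 | 27   WAW R1: wait I3 write@19
  I5 | 28 | 29 | 30 | 31   WAW R1: wait I4 write@27
  I6 | 29 | 32 | 34 | 35   RAW R1: wait I5 write@31

cycle = 21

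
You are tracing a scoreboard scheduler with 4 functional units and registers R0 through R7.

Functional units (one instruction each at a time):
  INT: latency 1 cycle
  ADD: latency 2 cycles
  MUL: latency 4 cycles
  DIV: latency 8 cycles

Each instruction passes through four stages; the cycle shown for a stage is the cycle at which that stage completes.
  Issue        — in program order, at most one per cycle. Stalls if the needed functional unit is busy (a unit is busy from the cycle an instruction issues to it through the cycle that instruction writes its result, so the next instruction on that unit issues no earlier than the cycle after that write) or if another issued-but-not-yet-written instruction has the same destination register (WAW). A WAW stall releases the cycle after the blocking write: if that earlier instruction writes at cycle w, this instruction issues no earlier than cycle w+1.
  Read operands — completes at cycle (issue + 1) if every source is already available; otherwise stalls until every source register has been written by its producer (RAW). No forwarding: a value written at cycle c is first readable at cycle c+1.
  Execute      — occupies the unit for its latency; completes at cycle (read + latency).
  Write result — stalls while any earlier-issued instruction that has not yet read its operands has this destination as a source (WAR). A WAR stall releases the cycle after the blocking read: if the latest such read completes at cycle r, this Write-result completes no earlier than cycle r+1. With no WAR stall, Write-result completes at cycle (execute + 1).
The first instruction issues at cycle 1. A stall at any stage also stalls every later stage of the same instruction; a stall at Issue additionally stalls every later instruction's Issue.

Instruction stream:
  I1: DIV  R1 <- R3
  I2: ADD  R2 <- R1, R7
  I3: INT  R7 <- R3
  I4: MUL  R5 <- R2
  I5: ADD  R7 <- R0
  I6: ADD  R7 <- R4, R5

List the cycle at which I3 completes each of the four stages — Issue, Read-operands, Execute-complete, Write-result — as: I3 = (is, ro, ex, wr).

c1: I1→DIV
c2: I1 RO · I2→ADD
c3: I3→INT
c4: I3 RO · I4→MUL
c5: I3 EX
c10: I1 EX
c11: I1 WR R1
c12: I2 RO
c13: I3 WR R7
c14: I2 EX
c15: I2 WR R2
c16: I4 RO · I5→ADD
c17: I5 RO
c19: I5 EX
c20: I4 EX · I5 WR R7
c21: I4 WR R5 · I6→ADD
c22: I6 RO
c24: I6 EX
c25: I6 WR R7

I3 = (3, 4, 5, 13)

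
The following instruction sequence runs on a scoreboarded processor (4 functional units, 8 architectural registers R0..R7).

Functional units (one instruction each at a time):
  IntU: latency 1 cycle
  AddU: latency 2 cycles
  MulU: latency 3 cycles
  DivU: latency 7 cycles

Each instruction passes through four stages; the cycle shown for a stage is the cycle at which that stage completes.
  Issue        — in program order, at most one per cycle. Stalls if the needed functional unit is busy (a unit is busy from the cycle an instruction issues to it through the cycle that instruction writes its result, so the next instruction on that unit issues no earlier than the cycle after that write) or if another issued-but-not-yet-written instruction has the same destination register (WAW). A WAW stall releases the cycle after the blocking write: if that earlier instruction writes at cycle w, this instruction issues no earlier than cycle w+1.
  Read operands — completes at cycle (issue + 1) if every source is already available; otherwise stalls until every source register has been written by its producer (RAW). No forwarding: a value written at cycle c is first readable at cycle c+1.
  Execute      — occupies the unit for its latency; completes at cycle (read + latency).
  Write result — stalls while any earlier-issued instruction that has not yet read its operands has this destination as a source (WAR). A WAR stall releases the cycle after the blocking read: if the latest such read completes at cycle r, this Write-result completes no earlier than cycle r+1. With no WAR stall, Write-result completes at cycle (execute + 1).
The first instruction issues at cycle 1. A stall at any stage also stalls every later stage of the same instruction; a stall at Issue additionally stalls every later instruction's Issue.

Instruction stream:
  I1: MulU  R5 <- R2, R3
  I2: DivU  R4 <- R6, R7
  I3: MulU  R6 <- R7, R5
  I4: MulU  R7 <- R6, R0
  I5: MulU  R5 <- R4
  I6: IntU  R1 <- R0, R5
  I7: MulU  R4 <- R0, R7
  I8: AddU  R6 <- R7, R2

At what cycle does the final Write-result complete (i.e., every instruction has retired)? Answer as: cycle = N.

cycle = 30

c1: issue I1 (MulU)
c2: I1 read-ops | issue I2 (DivU)
c3: I2 read-ops
c5: I1 finished on MulU
c6: I1→R5
c7: issue I3 (MulU)
c8: I3 read-ops
c10: I2 finished on DivU
c11: I2→R4 | I3 finished on MulU
c12: I3→R6
c13: issue I4 (MulU)
c14: I4 read-ops
c17: I4 finished on MulU
c18: I4→R7
c19: issue I5 (MulU)
c20: I5 read-ops | issue I6 (IntU)
c23: I5 finished on MulU
c24: I5→R5
c25: I6 read-ops | issue I7 (MulU)
c26: I6 finished on IntU | I7 read-ops | issue I8 (AddU)
c27: I6→R1 | I8 read-ops
c29: I7 finished on MulU | I8 finished on AddU
c30: I7→R4 | I8→R6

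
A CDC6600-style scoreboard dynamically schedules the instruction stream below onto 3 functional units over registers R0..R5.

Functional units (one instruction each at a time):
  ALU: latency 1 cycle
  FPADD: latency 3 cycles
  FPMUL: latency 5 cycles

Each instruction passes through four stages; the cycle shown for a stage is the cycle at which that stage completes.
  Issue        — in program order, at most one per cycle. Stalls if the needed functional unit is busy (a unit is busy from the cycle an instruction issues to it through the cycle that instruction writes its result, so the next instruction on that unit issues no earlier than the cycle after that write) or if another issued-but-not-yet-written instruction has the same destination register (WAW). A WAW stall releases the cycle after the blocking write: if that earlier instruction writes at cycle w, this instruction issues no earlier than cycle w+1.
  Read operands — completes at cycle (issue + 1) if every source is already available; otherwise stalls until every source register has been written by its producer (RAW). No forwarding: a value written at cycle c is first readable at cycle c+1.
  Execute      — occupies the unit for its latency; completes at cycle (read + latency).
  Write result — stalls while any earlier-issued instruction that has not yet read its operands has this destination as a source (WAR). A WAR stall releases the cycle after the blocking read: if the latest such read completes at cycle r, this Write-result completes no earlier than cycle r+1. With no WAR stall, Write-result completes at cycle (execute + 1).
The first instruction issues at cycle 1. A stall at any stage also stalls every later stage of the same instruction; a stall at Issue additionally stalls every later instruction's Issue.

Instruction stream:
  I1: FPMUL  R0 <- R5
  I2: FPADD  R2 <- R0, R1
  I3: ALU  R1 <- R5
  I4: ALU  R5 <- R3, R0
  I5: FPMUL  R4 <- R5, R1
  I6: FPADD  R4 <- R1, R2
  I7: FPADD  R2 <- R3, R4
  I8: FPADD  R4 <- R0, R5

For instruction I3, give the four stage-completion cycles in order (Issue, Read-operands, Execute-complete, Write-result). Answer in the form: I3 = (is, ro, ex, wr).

I3 = (3, 4, 5, 10)

[I1] 1/2/7/8
[I2] 2/9/12/13  (RAW R0: wait I1 write@8)
[I3] 3/4/5/10  (WAR R1: wait I2 read@9)
[I4] 11/12/13/14  (struct: ALU busy until I3 writes@10)
[I5] 12/15/20/21  (RAW R5: wait I4 write@14)
[I6] 22/23/26/27  (WAW R4: wait I5 write@21)
[I7] 28/29/32/33  (struct: FPADD busy until I6 writes@27)
[I8] 34/35/38/39  (struct: FPADD busy until I7 writes@33)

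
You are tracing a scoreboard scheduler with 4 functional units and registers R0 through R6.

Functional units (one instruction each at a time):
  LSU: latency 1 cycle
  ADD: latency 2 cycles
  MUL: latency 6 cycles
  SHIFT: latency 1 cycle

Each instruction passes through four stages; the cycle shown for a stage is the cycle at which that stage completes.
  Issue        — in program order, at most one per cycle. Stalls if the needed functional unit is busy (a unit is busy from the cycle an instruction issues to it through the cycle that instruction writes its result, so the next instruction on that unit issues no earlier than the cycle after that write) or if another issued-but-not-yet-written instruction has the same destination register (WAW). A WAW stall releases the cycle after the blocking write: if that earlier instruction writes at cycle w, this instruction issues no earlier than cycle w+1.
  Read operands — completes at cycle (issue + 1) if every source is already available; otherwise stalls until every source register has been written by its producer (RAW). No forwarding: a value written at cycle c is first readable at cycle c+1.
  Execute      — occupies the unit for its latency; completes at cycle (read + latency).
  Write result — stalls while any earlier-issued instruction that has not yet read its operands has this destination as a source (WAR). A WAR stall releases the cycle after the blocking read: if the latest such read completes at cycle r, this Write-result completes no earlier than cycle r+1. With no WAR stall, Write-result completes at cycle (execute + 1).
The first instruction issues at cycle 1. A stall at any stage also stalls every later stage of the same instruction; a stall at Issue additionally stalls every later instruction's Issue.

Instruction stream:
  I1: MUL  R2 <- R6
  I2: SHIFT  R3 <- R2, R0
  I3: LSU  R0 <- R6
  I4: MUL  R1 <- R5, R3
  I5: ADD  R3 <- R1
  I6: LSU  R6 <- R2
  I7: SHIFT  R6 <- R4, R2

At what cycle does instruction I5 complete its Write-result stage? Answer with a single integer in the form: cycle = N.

I1  is:1  ro:2  ex:8  wr:9
I2  is:2  ro:10  ex:11  wr:12  — RAW R2: wait I1 write@9
I3  is:3  ro:4  ex:5  wr:11  — WAR R0: wait I2 read@10
I4  is:10  ro:13  ex:19  wr:20  — struct: MUL busy until I1 writes@9, RAW R3: wait I2 write@12
I5  is:13  ro:21  ex:23  wr:24  — WAW R3: wait I2 write@12, RAW R1: wait I4 write@20
I6  is:14  ro:15  ex:16  wr:17
I7  is:18  ro:19  ex:20  wr:21  — WAW R6: wait I6 write@17

cycle = 24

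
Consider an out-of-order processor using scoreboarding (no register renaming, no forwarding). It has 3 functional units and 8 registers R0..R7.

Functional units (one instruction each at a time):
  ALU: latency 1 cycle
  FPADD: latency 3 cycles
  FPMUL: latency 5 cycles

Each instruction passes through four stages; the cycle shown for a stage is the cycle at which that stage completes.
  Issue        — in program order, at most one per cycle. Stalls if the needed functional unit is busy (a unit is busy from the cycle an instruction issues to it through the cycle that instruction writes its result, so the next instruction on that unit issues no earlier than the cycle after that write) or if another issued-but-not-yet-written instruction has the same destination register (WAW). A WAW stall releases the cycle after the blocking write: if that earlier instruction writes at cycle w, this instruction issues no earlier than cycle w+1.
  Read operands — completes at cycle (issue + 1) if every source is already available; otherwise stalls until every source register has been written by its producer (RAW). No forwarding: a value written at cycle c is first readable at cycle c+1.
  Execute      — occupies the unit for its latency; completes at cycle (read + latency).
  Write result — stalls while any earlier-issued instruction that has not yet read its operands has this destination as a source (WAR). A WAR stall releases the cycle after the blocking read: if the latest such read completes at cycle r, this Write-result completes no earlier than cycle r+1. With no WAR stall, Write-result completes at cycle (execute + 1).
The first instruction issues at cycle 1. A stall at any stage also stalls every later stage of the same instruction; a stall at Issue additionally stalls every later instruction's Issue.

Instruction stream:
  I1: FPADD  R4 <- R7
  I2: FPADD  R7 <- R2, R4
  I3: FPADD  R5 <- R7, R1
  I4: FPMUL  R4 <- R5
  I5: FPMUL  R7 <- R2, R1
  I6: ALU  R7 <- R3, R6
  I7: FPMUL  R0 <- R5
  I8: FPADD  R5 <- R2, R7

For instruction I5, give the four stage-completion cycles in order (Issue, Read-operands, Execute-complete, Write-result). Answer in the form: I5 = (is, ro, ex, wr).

t=1  I1 issues→FPADD
t=2  I1 reads
t=5  I1 exec-done
t=6  I1 writes R4
t=7  I2 issues→FPADD
t=8  I2 reads
t=11  I2 exec-done
t=12  I2 writes R7
t=13  I3 issues→FPADD
t=14  I3 reads · I4 issues→FPMUL
t=17  I3 exec-done
t=18  I3 writes R5
t=19  I4 reads
t=24  I4 exec-done
t=25  I4 writes R4
t=26  I5 issues→FPMUL
t=27  I5 reads
t=32  I5 exec-done
t=33  I5 writes R7
t=34  I6 issues→ALU
t=35  I6 reads · I7 issues→FPMUL
t=36  I6 exec-done · I7 reads · I8 issues→FPADD
t=37  I6 writes R7
t=38  I8 reads
t=41  I7 exec-done · I8 exec-done
t=42  I7 writes R0 · I8 writes R5

I5 = (26, 27, 32, 33)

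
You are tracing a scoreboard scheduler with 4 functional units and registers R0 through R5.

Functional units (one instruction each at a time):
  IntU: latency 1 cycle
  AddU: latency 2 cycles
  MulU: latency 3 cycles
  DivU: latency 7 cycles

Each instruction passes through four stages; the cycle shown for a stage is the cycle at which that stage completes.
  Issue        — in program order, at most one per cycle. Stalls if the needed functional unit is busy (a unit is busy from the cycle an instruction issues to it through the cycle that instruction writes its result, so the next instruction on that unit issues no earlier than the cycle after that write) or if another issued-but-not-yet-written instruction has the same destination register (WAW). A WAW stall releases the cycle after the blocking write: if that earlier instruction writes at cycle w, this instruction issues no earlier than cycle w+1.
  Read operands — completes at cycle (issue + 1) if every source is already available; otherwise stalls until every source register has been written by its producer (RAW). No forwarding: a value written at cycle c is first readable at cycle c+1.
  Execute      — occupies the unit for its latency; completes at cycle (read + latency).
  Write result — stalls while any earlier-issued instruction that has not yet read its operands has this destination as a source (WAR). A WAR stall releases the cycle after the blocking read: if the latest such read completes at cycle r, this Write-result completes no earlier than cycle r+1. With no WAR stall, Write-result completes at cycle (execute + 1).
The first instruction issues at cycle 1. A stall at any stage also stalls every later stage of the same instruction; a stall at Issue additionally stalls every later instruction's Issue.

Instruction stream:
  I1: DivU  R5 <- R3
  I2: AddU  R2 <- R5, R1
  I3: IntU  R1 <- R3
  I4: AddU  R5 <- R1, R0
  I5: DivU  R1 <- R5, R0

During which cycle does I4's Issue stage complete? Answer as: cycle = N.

cycle 1: I1→DivU
cycle 2: I1 RO, I2→AddU
cycle 3: I3→IntU
cycle 4: I3 RO
cycle 5: I3 EX
cycle 9: I1 EX
cycle 10: I1 WR R5
cycle 11: I2 RO
cycle 12: I3 WR R1
cycle 13: I2 EX
cycle 14: I2 WR R2
cycle 15: I4→AddU
cycle 16: I4 RO, I5→DivU
cycle 18: I4 EX
cycle 19: I4 WR R5
cycle 20: I5 RO
cycle 27: I5 EX
cycle 28: I5 WR R1

cycle = 15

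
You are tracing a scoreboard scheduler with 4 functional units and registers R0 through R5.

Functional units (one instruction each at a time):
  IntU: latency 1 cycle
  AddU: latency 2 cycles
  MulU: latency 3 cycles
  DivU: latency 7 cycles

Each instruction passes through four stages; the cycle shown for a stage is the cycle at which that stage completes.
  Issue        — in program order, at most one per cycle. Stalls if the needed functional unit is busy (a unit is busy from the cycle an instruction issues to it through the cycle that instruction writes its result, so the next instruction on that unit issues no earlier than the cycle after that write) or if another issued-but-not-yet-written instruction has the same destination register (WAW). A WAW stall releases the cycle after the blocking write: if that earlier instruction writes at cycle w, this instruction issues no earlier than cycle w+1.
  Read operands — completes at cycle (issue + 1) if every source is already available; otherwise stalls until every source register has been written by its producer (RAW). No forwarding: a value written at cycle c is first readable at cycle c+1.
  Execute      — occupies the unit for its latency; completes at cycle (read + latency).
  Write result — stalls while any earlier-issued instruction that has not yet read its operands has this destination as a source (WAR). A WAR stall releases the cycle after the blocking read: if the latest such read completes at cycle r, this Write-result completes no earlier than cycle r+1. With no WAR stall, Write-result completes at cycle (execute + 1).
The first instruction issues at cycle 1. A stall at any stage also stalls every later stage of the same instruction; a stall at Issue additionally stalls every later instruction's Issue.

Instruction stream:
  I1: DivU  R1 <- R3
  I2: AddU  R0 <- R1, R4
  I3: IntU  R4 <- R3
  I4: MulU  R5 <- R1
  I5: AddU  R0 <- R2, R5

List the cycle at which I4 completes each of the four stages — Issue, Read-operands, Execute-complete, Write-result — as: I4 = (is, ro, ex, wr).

I1  is:1  ro:2  ex:9  wr:10
I2  is:2  ro:11  ex:13  wr:14  — RAW R1: wait I1 write@10
I3  is:3  ro:4  ex:5  wr:12  — WAR R4: wait I2 read@11
I4  is:4  ro:11  ex:14  wr:15  — RAW R1: wait I1 write@10
I5  is:15  ro:16  ex:18  wr:19  — struct: AddU busy until I2 writes@14

I4 = (4, 11, 14, 15)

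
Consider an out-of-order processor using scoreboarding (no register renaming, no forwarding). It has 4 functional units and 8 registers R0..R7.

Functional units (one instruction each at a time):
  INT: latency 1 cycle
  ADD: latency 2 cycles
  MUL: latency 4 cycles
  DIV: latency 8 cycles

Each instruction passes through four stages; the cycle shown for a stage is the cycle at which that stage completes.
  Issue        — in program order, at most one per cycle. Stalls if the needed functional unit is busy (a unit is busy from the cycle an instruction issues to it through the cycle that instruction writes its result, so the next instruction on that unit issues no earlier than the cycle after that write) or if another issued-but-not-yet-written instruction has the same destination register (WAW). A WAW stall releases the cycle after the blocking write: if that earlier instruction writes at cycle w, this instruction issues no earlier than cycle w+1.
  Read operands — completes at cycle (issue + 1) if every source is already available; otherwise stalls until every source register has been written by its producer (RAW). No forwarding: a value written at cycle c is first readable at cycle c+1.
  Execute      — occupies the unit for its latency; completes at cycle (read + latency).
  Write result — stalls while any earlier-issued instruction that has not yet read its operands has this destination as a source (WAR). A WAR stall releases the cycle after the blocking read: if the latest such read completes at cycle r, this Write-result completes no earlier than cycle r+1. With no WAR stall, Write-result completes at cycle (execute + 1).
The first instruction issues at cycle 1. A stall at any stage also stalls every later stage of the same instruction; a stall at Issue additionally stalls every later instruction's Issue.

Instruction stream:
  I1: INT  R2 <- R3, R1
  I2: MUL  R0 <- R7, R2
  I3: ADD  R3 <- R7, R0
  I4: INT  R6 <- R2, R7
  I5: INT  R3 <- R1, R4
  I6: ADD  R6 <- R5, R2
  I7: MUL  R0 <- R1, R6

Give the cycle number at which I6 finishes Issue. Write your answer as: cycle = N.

c1: I1 issues→INT
c2: I1 reads; I2 issues→MUL
c3: I1 exec-done; I3 issues→ADD
c4: I1 writes R2
c5: I2 reads; I4 issues→INT
c6: I4 reads
c7: I4 exec-done
c8: I4 writes R6
c9: I2 exec-done
c10: I2 writes R0
c11: I3 reads
c13: I3 exec-done
c14: I3 writes R3
c15: I5 issues→INT
c16: I5 reads; I6 issues→ADD
c17: I5 exec-done; I6 reads; I7 issues→MUL
c18: I5 writes R3
c19: I6 exec-done
c20: I6 writes R6
c21: I7 reads
c25: I7 exec-done
c26: I7 writes R0

cycle = 16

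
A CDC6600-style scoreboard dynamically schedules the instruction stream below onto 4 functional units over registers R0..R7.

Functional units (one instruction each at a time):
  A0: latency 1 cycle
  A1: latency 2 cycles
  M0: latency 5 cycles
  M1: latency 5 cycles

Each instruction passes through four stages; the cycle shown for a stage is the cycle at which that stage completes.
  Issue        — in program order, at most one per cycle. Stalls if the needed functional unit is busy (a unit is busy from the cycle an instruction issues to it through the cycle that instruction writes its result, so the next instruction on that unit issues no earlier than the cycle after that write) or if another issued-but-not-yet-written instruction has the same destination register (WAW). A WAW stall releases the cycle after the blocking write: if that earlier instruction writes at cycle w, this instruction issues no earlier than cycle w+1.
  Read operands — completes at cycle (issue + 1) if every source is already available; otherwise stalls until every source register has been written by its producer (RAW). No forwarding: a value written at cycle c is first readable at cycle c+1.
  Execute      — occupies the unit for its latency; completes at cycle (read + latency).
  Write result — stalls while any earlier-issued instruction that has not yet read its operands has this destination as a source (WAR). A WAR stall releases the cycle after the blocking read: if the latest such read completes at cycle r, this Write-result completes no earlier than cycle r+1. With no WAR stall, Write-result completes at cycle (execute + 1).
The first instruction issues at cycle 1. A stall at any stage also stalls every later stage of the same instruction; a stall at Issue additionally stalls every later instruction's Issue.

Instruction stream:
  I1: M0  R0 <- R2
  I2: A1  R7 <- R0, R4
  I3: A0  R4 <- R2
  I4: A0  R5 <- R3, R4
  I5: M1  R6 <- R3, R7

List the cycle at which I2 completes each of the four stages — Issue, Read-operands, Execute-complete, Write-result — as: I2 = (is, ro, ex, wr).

I2 = (2, 9, 11, 12)

I1  is:1  ro:2  ex:7  wr:8
I2  is:2  ro:9  ex:11  wr:12  — RAW R0: wait I1 write@8
I3  is:3  ro:4  ex:5  wr:10  — WAR R4: wait I2 read@9
I4  is:11  ro:12  ex:13  wr:14  — struct: A0 busy until I3 writes@10
I5  is:12  ro:13  ex:18  wr:19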